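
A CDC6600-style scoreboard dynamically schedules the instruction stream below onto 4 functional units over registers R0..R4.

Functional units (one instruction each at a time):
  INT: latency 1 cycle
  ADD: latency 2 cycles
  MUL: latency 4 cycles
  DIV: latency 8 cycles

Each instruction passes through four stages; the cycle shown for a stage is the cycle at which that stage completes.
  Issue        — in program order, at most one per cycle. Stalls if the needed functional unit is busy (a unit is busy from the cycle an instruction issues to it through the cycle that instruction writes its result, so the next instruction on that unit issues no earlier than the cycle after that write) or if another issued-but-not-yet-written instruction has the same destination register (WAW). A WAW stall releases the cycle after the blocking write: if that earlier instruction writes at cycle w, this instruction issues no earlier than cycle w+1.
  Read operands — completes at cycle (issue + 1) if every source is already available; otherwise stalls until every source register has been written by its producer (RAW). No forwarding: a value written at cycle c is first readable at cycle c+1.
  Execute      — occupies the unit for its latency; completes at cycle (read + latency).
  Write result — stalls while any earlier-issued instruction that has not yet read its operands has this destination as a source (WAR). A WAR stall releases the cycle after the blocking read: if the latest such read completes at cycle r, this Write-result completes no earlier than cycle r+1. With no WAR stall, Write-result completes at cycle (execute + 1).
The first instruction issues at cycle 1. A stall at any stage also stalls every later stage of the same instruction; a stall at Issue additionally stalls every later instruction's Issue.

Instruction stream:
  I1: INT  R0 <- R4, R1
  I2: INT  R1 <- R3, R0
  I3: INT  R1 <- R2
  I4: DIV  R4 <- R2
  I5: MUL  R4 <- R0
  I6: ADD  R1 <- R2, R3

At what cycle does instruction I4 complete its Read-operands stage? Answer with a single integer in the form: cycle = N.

1) issue 1, read 2, done 3, write 4
2) issue 5, read 6, done 7, write 8  <struct: INT busy until I1 writes@4>
3) issue 9, read 10, done 11, write 12  <struct: INT busy until I2 writes@8>
4) issue 10, read 11, done 19, write 20
5) issue 21, read 22, done 26, write 27  <WAW R4: wait I4 write@20>
6) issue 22, read 23, done 25, write 26

cycle = 11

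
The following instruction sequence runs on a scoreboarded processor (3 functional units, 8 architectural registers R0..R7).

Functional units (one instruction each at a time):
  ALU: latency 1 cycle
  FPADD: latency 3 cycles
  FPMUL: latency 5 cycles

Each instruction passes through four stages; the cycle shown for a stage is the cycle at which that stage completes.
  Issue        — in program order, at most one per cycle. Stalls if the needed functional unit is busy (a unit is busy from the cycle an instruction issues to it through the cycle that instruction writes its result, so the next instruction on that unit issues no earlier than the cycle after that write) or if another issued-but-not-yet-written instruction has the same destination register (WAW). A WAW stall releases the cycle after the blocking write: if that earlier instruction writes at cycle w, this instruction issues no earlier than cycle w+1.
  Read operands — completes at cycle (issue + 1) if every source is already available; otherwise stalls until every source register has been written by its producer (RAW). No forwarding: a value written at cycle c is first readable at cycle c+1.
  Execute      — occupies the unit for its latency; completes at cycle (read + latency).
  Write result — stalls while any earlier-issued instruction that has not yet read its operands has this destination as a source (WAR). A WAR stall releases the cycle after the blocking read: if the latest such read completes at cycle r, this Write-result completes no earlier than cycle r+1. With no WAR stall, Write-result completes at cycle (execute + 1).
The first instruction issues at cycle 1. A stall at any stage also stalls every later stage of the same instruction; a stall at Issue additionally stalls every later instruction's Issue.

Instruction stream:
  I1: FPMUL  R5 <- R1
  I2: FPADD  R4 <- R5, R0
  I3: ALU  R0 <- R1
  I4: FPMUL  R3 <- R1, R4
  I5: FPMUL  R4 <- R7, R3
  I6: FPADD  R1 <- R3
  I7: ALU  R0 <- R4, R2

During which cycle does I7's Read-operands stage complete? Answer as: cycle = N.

cycle = 29

t=1  I1→FPMUL
t=2  I1 RO, I2→FPADD
t=3  I3→ALU
t=4  I3 RO
t=5  I3 EX
t=7  I1 EX
t=8  I1 WR R5
t=9  I2 RO, I4→FPMUL
t=10  I3 WR R0
t=12  I2 EX
t=13  I2 WR R4
t=14  I4 RO
t=19  I4 EX
t=20  I4 WR R3
t=21  I5→FPMUL
t=22  I5 RO, I6→FPADD
t=23  I6 RO, I7→ALU
t=26  I6 EX
t=27  I5 EX, I6 WR R1
t=28  I5 WR R4
t=29  I7 RO
t=30  I7 EX
t=31  I7 WR R0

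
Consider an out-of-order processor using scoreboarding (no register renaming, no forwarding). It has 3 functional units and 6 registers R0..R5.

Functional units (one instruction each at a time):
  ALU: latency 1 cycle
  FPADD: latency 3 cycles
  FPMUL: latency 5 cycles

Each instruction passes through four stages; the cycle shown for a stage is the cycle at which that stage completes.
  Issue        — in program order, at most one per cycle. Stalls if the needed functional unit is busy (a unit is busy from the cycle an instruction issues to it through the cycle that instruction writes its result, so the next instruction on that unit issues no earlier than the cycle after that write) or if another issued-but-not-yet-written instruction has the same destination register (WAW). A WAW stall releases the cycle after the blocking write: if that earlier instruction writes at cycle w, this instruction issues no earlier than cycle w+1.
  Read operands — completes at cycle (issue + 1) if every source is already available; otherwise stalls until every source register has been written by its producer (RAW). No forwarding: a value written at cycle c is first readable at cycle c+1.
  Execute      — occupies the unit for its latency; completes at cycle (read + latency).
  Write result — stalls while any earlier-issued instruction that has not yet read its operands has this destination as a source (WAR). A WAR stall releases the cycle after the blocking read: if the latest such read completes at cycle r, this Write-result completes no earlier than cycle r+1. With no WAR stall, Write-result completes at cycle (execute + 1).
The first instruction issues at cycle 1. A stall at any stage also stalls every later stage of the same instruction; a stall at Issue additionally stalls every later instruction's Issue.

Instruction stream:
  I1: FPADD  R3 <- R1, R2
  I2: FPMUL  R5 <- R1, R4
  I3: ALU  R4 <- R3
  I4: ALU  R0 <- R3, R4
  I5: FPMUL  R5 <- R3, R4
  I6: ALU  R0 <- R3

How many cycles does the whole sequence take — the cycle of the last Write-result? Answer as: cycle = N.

cycle 1: I1 dispatched to FPADD
cycle 2: I1 operands ready; I2 dispatched to FPMUL
cycle 3: I2 operands ready; I3 dispatched to ALU
cycle 5: I1 complete
cycle 6: R3←I1
cycle 7: I3 operands ready
cycle 8: I2 complete; I3 complete
cycle 9: R5←I2; R4←I3
cycle 10: I4 dispatched to ALU
cycle 11: I4 operands ready; I5 dispatched to FPMUL
cycle 12: I4 complete; I5 operands ready
cycle 13: R0←I4
cycle 14: I6 dispatched to ALU
cycle 15: I6 operands ready
cycle 16: I6 complete
cycle 17: I5 complete; R0←I6
cycle 18: R5←I5

cycle = 18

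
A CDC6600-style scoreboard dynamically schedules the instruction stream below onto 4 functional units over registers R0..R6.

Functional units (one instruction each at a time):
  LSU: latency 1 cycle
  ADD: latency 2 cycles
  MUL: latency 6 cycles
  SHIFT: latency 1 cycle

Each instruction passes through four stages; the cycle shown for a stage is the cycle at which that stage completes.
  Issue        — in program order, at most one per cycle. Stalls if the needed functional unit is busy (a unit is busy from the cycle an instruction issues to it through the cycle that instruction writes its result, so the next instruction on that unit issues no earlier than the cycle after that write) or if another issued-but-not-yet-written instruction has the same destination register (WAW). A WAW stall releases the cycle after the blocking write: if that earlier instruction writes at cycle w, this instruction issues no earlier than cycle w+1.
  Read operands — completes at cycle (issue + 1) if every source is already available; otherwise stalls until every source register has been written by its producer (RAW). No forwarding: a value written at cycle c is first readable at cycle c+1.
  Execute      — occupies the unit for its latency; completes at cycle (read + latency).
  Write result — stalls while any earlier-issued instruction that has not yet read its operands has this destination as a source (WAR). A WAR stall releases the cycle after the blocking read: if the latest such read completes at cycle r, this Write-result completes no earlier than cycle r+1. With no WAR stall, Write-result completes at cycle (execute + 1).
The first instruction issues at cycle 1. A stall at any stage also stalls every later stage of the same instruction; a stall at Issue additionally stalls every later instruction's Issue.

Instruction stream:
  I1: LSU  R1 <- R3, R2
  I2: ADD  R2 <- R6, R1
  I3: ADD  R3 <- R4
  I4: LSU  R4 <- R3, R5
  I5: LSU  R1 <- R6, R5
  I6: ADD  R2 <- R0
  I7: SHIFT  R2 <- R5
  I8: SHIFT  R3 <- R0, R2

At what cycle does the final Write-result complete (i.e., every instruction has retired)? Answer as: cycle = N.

cycle = 30

t=1  issue I1 (LSU)
t=2  I1 read-ops | issue I2 (ADD)
t=3  I1 finished on LSU
t=4  I1→R1
t=5  I2 read-ops
t=7  I2 finished on ADD
t=8  I2→R2
t=9  issue I3 (ADD)
t=10  I3 read-ops | issue I4 (LSU)
t=12  I3 finished on ADD
t=13  I3→R3
t=14  I4 read-ops
t=15  I4 finished on LSU
t=16  I4→R4
t=17  issue I5 (LSU)
t=18  I5 read-ops | issue I6 (ADD)
t=19  I5 finished on LSU | I6 read-ops
t=20  I5→R1
t=21  I6 finished on ADD
t=22  I6→R2
t=23  issue I7 (SHIFT)
t=24  I7 read-ops
t=25  I7 finished on SHIFT
t=26  I7→R2
t=27  issue I8 (SHIFT)
t=28  I8 read-ops
t=29  I8 finished on SHIFT
t=30  I8→R3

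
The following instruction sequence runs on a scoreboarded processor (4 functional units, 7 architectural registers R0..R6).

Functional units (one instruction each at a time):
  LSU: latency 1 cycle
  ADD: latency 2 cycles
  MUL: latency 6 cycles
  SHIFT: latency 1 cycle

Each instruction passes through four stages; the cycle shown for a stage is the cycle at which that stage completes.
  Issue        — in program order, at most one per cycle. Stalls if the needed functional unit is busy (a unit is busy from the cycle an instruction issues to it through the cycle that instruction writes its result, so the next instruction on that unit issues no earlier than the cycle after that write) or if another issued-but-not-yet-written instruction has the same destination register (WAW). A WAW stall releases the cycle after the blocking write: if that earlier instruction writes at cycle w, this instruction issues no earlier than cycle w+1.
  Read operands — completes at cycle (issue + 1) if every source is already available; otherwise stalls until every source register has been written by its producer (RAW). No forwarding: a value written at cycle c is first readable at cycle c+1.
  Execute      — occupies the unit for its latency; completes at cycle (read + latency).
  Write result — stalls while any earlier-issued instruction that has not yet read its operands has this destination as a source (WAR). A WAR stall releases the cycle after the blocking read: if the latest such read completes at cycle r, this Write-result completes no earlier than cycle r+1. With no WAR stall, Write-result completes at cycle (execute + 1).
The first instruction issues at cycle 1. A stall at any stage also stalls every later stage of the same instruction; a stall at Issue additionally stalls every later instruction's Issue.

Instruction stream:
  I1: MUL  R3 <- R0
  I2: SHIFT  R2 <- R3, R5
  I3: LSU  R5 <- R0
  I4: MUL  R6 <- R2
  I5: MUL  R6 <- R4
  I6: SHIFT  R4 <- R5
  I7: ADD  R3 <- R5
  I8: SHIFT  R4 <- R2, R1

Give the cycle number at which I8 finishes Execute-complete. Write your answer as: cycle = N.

cycle = 28

I1 -> (1, 2, 8, 9)
I2 -> (2, 10, 11, 12)  // RAW R3: wait I1 write@9
I3 -> (3, 4, 5, 11)  // WAR R5: wait I2 read@10
I4 -> (10, 13, 19, 20)  // struct: MUL busy until I1 writes@9, RAW R2: wait I2 write@12
I5 -> (21, 22, 28, 29)  // struct: MUL busy until I4 writes@20
I6 -> (22, 23, 24, 25)
I7 -> (23, 24, 26, 27)
I8 -> (26, 27, 28, 29)  // struct: SHIFT busy until I6 writes@25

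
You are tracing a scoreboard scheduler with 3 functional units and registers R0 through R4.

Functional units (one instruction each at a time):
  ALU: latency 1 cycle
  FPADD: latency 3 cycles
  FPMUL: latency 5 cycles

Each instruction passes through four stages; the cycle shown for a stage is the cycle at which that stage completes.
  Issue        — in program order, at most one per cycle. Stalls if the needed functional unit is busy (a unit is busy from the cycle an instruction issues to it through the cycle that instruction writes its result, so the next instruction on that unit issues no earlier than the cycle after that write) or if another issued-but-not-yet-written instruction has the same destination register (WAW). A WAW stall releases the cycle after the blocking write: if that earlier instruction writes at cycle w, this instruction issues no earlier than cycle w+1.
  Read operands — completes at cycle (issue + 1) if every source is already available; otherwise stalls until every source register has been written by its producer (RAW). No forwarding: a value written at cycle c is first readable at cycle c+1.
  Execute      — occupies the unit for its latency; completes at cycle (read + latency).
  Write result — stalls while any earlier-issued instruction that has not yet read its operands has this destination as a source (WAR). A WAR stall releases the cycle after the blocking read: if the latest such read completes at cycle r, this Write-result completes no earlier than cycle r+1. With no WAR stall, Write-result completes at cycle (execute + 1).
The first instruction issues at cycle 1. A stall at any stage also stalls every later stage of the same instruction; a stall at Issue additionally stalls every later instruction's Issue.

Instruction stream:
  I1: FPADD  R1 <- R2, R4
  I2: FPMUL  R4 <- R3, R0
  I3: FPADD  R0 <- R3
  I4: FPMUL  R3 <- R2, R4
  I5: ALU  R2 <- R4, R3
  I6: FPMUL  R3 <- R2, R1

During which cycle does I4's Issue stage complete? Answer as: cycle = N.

cycle = 10

I1  is:1  ro:2  ex:5  wr:6
I2  is:2  ro:3  ex:8  wr:9
I3  is:7  ro:8  ex:11  wr:12  — struct: FPADD busy until I1 writes@6
I4  is:10  ro:11  ex:16  wr:17  — struct: FPMUL busy until I2 writes@9
I5  is:11  ro:18  ex:19  wr:20  — RAW R3: wait I4 write@17
I6  is:18  ro:21  ex:26  wr:27  — struct: FPMUL busy until I4 writes@17, RAW R2: wait I5 write@20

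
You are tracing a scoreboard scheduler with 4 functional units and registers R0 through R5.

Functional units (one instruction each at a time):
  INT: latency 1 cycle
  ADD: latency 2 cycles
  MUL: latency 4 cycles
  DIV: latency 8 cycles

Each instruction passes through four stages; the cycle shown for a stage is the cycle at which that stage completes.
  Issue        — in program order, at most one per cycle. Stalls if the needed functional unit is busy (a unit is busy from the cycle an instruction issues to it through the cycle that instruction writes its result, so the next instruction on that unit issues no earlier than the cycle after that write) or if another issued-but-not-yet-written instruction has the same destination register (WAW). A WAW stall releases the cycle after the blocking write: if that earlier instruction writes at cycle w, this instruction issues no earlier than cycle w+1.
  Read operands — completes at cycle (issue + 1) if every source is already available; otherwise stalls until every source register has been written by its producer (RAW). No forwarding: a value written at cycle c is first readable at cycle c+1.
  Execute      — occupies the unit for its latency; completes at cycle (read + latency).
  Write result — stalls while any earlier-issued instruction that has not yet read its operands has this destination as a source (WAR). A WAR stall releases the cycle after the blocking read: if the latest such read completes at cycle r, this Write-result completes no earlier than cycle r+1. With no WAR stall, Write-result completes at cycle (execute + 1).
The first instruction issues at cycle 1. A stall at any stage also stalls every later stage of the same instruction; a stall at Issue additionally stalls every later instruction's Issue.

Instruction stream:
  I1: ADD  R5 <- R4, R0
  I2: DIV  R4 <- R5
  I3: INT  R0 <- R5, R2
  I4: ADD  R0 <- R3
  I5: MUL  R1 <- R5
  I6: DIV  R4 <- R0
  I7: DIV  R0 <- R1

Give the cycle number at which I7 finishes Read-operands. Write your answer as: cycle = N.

cycle = 28

  I1 | 1 | 2 | 4 | 5
  I2 | 2 | 6 | 14 | 15   RAW R5: wait I1 write@5
  I3 | 3 | 6 | 7 | 8   RAW R5: wait I1 write@5
  I4 | 9 | 10 | 12 | 13   WAW R0: wait I3 write@8
  I5 | 10 | 11 | 15 | 16
  I6 | 16 | 17 | 25 | 26   struct: DIV busy until I2 writes@15
  I7 | 27 | 28 | 36 | 37   struct: DIV busy until I6 writes@26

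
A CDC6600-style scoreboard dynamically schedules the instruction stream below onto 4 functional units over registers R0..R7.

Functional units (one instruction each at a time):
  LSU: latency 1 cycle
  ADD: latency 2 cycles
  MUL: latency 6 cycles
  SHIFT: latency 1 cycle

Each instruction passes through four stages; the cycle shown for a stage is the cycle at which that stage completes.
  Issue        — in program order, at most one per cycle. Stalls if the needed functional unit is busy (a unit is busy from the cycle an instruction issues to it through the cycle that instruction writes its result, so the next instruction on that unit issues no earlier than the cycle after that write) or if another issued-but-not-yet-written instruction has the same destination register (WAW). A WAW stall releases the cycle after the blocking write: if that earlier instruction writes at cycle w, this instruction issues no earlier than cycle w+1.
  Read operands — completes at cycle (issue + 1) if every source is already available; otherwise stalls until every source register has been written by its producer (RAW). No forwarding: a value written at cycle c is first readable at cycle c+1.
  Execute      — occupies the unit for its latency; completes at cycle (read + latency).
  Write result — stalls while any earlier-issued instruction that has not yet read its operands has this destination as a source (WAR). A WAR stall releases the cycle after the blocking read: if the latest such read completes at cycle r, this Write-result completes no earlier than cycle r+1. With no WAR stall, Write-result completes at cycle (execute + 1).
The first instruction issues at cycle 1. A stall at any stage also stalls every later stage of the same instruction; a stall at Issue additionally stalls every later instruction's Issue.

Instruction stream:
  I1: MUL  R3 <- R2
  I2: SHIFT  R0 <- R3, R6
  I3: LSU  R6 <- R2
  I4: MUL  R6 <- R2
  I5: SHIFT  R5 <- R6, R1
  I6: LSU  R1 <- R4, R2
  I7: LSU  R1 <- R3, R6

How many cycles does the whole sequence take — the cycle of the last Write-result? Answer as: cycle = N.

cycle = 26

  I1 | 1 | 2 | 8 | 9
  I2 | 2 | 10 | 11 | 12   RAW R3: wait I1 write@9
  I3 | 3 | 4 | 5 | 11   WAR R6: wait I2 read@10
  I4 | 12 | 13 | 19 | 20   WAW R6: wait I3 write@11
  I5 | 13 | 21 | 22 | 23   RAW R6: wait I4 write@20
  I6 | 14 | 15 | 16 | 22   WAR R1: wait I5 read@21
  I7 | 23 | 24 | 25 | 26   struct: LSU busy until I6 writes@22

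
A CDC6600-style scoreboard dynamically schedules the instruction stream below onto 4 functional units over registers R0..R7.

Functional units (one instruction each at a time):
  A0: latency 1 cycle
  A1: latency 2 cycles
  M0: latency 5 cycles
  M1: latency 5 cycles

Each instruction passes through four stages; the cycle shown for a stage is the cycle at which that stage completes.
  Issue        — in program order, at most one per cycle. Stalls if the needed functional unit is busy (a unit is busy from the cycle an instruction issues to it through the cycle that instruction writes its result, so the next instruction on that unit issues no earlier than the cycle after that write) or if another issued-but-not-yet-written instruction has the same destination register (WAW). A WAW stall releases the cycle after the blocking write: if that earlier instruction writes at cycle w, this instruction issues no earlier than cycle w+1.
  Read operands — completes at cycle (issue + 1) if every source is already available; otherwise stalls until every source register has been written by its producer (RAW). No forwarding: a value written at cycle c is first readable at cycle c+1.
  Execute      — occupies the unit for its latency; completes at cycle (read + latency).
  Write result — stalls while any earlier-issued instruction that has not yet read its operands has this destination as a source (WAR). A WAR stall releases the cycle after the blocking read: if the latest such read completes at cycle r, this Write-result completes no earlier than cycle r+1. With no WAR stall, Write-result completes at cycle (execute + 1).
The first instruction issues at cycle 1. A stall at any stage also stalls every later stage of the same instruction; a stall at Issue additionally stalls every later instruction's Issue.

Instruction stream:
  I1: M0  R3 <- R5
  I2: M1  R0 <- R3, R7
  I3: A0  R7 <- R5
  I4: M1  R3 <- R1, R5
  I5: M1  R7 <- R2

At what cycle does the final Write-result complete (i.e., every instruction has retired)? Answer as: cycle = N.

cycle = 31

c1: I1 dispatched to M0
c2: I1 operands ready, I2 dispatched to M1
c3: I3 dispatched to A0
c4: I3 operands ready
c5: I3 complete
c7: I1 complete
c8: R3←I1
c9: I2 operands ready
c10: R7←I3
c14: I2 complete
c15: R0←I2
c16: I4 dispatched to M1
c17: I4 operands ready
c22: I4 complete
c23: R3←I4
c24: I5 dispatched to M1
c25: I5 operands ready
c30: I5 complete
c31: R7←I5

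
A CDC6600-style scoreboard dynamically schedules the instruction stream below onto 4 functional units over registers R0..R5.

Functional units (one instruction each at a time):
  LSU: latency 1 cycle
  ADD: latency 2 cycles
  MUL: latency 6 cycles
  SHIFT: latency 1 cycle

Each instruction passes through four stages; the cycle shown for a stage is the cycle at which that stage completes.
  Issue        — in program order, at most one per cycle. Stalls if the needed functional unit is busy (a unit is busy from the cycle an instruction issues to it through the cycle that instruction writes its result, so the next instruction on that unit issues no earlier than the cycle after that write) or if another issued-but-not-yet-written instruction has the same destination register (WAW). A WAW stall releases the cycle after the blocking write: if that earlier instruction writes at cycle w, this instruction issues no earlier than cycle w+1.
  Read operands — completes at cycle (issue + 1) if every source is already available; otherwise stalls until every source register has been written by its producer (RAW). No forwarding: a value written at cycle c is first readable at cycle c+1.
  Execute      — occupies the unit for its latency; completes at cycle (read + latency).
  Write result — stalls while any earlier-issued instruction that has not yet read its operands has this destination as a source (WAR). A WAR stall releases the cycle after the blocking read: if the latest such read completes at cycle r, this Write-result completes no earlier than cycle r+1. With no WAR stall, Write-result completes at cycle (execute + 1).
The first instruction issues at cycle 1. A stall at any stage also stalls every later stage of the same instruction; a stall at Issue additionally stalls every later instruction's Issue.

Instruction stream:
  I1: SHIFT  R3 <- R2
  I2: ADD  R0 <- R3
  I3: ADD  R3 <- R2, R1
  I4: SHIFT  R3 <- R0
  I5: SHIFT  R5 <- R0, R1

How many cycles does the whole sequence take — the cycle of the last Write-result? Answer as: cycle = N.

cycle = 21

cycle 1: I1→SHIFT
cycle 2: I1 RO; I2→ADD
cycle 3: I1 EX
cycle 4: I1 WR R3
cycle 5: I2 RO
cycle 7: I2 EX
cycle 8: I2 WR R0
cycle 9: I3→ADD
cycle 10: I3 RO
cycle 12: I3 EX
cycle 13: I3 WR R3
cycle 14: I4→SHIFT
cycle 15: I4 RO
cycle 16: I4 EX
cycle 17: I4 WR R3
cycle 18: I5→SHIFT
cycle 19: I5 RO
cycle 20: I5 EX
cycle 21: I5 WR R5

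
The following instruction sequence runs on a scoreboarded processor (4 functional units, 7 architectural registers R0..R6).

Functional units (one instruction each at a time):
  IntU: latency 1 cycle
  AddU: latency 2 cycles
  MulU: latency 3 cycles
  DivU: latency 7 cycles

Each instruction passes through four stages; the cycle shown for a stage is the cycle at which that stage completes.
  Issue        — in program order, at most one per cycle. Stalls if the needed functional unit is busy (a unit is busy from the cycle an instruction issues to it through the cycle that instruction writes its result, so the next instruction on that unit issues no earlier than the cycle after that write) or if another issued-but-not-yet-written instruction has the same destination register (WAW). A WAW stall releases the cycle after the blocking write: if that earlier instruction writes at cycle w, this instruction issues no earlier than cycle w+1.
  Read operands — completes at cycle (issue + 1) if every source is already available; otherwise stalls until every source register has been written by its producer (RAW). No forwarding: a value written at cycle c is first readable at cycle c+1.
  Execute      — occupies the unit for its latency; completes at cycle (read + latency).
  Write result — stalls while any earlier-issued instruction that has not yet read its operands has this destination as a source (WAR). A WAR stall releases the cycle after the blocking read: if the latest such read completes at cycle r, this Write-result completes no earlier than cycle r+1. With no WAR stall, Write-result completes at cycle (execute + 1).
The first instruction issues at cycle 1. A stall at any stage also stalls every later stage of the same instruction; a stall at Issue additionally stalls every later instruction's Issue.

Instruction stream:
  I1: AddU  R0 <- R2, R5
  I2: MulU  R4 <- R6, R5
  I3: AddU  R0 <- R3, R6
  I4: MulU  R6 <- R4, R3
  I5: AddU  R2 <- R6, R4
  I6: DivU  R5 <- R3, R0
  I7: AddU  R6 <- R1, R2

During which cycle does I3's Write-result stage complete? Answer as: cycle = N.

[I1] 1/2/4/5
[I2] 2/3/6/7
[I3] 6/7/9/10  (struct: AddU busy until I1 writes@5)
[I4] 8/9/12/13  (struct: MulU busy until I2 writes@7)
[I5] 11/14/16/17  (struct: AddU busy until I3 writes@10; RAW R6: wait I4 write@13)
[I6] 12/13/20/21
[I7] 18/19/21/22  (struct: AddU busy until I5 writes@17)

cycle = 10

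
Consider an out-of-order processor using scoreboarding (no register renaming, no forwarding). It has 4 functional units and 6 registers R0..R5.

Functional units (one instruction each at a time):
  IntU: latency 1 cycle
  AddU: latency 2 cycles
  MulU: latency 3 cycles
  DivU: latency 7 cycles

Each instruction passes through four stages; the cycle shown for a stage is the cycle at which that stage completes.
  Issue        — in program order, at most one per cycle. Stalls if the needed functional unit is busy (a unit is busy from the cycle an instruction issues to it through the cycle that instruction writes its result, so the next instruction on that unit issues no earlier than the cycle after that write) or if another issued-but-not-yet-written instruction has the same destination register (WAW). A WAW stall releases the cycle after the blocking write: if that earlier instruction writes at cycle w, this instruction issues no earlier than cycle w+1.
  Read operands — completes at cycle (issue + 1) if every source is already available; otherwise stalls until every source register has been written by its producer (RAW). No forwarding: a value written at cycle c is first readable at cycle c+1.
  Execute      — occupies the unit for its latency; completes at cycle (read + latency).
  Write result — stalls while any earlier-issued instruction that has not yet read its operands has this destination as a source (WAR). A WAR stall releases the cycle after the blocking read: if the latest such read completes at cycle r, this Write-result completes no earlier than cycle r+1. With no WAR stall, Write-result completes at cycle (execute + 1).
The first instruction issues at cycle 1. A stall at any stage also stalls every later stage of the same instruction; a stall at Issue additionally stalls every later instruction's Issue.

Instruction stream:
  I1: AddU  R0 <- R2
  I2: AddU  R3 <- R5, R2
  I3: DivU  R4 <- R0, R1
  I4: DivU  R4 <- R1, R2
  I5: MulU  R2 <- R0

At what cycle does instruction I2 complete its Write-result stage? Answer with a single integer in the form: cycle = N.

[I1] 1/2/4/5
[I2] 6/7/9/10  (struct: AddU busy until I1 writes@5)
[I3] 7/8/15/16
[I4] 17/18/25/26  (struct: DivU busy until I3 writes@16)
[I5] 18/19/22/23

cycle = 10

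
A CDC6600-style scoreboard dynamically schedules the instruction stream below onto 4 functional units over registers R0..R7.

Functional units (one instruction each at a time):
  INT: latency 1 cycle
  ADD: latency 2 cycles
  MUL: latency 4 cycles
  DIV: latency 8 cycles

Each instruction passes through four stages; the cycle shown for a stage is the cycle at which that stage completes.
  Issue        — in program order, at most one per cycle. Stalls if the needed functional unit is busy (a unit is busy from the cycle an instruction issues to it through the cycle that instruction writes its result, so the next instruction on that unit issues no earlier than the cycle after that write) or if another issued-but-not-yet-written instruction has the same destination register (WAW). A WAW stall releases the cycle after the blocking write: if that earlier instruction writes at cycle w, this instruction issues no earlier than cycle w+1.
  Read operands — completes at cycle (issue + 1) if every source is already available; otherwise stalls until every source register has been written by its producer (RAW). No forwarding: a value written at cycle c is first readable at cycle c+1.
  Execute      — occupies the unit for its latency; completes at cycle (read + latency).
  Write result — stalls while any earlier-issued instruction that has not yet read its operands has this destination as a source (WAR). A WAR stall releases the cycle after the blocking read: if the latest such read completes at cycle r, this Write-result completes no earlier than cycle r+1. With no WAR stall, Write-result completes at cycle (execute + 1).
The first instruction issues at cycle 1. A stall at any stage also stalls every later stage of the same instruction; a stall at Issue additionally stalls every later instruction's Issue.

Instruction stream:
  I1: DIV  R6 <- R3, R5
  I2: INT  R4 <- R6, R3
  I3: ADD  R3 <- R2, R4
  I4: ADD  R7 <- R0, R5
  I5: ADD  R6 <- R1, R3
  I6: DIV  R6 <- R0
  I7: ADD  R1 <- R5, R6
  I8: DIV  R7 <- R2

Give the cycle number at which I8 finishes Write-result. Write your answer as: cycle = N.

cycle = 50

t=1  I1 dispatched to DIV
t=2  I1 operands ready · I2 dispatched to INT
t=3  I3 dispatched to ADD
t=10  I1 complete
t=11  R6←I1
t=12  I2 operands ready
t=13  I2 complete
t=14  R4←I2
t=15  I3 operands ready
t=17  I3 complete
t=18  R3←I3
t=19  I4 dispatched to ADD
t=20  I4 operands ready
t=22  I4 complete
t=23  R7←I4
t=24  I5 dispatched to ADD
t=25  I5 operands ready
t=27  I5 complete
t=28  R6←I5
t=29  I6 dispatched to DIV
t=30  I6 operands ready · I7 dispatched to ADD
t=38  I6 complete
t=39  R6←I6
t=40  I7 operands ready · I8 dispatched to DIV
t=41  I8 operands ready
t=42  I7 complete
t=43  R1←I7
t=49  I8 complete
t=50  R7←I8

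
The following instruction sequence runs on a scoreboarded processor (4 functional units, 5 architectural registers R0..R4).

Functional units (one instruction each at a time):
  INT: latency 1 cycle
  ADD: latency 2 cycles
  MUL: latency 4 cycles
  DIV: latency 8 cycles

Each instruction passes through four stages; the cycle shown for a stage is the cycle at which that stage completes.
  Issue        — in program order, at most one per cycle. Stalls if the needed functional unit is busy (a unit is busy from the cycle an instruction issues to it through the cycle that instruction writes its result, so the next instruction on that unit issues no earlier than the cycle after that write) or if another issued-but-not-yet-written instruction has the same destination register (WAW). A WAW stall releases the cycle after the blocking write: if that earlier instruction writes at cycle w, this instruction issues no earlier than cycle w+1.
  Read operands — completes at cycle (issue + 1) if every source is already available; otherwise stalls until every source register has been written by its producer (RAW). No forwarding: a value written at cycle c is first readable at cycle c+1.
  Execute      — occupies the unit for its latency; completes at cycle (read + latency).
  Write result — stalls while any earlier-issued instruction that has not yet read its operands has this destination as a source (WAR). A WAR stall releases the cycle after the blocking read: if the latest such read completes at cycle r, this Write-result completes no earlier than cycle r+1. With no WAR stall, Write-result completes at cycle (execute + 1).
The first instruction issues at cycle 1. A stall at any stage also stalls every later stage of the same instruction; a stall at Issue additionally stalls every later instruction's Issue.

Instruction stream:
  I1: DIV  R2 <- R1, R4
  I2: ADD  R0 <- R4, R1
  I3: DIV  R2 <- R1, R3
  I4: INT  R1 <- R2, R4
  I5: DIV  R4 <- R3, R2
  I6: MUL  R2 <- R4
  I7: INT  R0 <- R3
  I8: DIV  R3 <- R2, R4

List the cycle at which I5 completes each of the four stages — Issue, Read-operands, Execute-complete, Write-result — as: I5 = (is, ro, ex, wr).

I5 = (23, 24, 32, 33)

I1 -> (1, 2, 10, 11)
I2 -> (2, 3, 5, 6)
I3 -> (12, 13, 21, 22)  // struct: DIV busy until I1 writes@11
I4 -> (13, 23, 24, 25)  // RAW R2: wait I3 write@22
I5 -> (23, 24, 32, 33)  // struct: DIV busy until I3 writes@22
I6 -> (24, 34, 38, 39)  // RAW R4: wait I5 write@33
I7 -> (26, 27, 28, 29)  // struct: INT busy until I4 writes@25
I8 -> (34, 40, 48, 49)  // struct: DIV busy until I5 writes@33, RAW R2: wait I6 write@39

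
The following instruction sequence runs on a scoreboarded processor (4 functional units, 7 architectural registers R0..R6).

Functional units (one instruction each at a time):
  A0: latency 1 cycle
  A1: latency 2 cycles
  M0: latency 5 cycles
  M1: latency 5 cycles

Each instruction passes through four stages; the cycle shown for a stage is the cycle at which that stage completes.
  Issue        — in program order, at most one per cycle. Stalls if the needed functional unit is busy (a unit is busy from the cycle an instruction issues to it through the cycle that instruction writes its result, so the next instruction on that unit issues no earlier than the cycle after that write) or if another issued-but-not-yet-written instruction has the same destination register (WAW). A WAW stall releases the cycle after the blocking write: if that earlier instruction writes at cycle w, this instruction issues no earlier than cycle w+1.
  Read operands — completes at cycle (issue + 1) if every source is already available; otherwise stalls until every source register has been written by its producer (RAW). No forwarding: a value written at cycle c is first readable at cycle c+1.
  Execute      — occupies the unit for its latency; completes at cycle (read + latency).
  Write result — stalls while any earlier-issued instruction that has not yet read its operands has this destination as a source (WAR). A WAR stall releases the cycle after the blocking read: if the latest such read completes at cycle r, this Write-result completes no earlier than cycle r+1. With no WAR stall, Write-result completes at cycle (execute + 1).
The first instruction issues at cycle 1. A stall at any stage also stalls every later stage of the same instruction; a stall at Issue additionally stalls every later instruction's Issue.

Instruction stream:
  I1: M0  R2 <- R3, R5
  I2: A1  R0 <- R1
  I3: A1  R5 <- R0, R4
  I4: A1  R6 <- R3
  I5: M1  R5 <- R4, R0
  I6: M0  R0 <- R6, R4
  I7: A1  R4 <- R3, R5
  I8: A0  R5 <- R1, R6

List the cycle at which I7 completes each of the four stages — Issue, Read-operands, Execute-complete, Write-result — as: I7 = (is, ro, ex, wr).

[1] I1 issues→M0
[2] I1 reads | I2 issues→A1
[3] I2 reads
[5] I2 exec-done
[6] I2 writes R0
[7] I1 exec-done | I3 issues→A1
[8] I1 writes R2 | I3 reads
[10] I3 exec-done
[11] I3 writes R5
[12] I4 issues→A1
[13] I4 reads | I5 issues→M1
[14] I5 reads | I6 issues→M0
[15] I4 exec-done
[16] I4 writes R6
[17] I6 reads | I7 issues→A1
[19] I5 exec-done
[20] I5 writes R5
[21] I7 reads | I8 issues→A0
[22] I6 exec-done | I8 reads
[23] I6 writes R0 | I7 exec-done | I8 exec-done
[24] I7 writes R4 | I8 writes R5

I7 = (17, 21, 23, 24)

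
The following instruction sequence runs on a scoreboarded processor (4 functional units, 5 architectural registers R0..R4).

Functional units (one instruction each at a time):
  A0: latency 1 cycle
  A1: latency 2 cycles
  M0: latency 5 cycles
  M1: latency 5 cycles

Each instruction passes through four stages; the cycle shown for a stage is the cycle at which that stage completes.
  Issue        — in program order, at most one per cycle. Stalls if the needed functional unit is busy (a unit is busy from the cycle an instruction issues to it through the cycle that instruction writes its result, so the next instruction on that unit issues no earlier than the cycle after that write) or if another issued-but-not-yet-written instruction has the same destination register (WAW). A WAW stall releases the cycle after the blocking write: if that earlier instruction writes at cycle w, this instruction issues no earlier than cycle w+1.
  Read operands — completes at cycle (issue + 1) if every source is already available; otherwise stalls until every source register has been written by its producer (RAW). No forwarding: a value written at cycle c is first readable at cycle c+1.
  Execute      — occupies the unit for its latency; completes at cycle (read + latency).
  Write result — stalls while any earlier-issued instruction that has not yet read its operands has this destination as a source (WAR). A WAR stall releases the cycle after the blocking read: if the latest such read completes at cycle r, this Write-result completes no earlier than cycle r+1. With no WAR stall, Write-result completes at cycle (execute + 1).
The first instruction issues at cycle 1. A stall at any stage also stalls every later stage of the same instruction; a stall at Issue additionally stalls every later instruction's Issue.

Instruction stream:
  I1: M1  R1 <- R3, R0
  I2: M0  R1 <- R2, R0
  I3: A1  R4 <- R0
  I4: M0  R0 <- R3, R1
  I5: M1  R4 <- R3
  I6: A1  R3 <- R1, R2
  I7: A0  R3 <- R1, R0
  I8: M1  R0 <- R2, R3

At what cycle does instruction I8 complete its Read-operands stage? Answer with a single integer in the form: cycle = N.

cycle = 28

c1: I1→M1
c2: I1 RO
c7: I1 EX
c8: I1 WR R1
c9: I2→M0
c10: I2 RO · I3→A1
c11: I3 RO
c13: I3 EX
c14: I3 WR R4
c15: I2 EX
c16: I2 WR R1
c17: I4→M0
c18: I4 RO · I5→M1
c19: I5 RO · I6→A1
c20: I6 RO
c22: I6 EX
c23: I4 EX · I6 WR R3
c24: I4 WR R0 · I5 EX · I7→A0
c25: I5 WR R4 · I7 RO
c26: I7 EX · I8→M1
c27: I7 WR R3
c28: I8 RO
c33: I8 EX
c34: I8 WR R0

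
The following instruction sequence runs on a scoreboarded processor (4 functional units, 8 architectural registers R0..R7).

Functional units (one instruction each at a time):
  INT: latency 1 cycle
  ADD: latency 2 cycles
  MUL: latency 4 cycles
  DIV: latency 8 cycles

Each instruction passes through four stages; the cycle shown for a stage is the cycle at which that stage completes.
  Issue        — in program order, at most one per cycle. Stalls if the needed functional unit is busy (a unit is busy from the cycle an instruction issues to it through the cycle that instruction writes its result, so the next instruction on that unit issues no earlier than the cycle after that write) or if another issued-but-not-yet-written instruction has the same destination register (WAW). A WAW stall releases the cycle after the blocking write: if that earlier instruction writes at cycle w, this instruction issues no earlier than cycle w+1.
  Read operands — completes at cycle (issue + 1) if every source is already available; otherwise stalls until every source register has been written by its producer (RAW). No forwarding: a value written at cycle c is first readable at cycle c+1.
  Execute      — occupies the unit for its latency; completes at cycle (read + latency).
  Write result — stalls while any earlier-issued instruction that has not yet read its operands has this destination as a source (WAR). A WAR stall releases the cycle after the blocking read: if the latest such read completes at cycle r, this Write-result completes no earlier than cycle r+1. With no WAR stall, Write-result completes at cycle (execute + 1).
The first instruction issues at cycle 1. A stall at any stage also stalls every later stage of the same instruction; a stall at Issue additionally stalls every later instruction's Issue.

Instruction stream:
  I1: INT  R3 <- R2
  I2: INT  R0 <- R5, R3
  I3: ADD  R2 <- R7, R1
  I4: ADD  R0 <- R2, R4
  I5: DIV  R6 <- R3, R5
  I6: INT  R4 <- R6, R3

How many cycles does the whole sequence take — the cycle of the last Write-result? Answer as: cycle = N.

  I1 | 1 | 2 | 3 | 4
  I2 | 5 | 6 | 7 | 8   struct: INT busy until I1 writes@4
  I3 | 6 | 7 | 9 | 10
  I4 | 11 | 12 | 14 | 15   struct: ADD busy until I3 writes@10
  I5 | 12 | 13 | 21 | 22
  I6 | 13 | 23 | 24 | 25   RAW R6: wait I5 write@22

cycle = 25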